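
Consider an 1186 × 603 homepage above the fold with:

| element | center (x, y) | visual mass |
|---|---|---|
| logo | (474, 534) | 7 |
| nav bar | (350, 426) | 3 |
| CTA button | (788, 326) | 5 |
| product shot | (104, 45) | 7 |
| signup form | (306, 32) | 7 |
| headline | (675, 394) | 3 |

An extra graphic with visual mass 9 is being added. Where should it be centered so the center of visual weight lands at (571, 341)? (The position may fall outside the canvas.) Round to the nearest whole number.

After adding the extra graphic, total weight = 7 + 3 + 5 + 7 + 7 + 3 + 9 = 41.
x: need Σw·x = 41·571 = 23411. Existing = 7·474 + 3·350 + 5·788 + 7·104 + 7·306 + 3·675 = 13203. Remainder 10208 / 9 ≈ 1134.22.
y: need Σw·y = 41·341 = 13981. Existing = 7·534 + 3·426 + 5·326 + 7·45 + 7·32 + 3·394 = 8367. Remainder 5614 / 9 ≈ 623.78.

(1134, 624)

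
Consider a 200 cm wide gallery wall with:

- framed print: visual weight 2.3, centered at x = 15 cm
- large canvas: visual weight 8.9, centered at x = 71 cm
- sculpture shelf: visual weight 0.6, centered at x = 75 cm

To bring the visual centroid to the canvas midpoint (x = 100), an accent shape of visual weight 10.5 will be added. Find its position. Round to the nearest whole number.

After adding the accent shape, total weight = 2.3 + 8.9 + 0.6 + 10.5 = 22.3.
Along x: (711.4 + 10.5·x) / 22.3 = 100 (existing moment 2.3·15 + 8.9·71 + 0.6·75 = 711.4) ⇒ x = (2230.0 − 711.4) / 10.5 ≈ 144.63.

x ≈ 145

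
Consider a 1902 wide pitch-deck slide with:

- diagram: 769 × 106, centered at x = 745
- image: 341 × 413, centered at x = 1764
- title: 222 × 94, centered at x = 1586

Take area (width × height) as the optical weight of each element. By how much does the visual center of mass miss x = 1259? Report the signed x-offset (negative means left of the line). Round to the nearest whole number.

≈ 148

Taking area as weight: diagram 769·106 = 81514, image 341·413 = 140833, title 222·94 = 20868. Sum 243215.
x-moment: 81514·745 + 140833·1764 + 20868·1586 = 342253990; centroid 342253990/243215 ≈ 1407.21.
Against x = 1259, that's 1407.21 − 1259 = 148.21.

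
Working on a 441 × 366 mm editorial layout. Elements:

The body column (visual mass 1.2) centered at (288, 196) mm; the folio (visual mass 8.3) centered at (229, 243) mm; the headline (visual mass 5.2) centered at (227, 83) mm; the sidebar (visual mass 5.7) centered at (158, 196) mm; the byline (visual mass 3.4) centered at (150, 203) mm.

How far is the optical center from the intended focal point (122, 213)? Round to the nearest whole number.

Total weight = 1.2 + 8.3 + 5.2 + 5.7 + 3.4 = 23.8.
x-moment: 1.2·288 + 8.3·229 + 5.2·227 + 5.7·158 + 3.4·150 = 4837.3; centroid 4837.3/23.8 ≈ 203.25.
y-moment: 1.2·196 + 8.3·243 + 5.2·83 + 5.7·196 + 3.4·203 = 4491.1; centroid 4491.1/23.8 ≈ 188.70.
Relative to (122, 213): Δ = (81.25, -24.30); |Δ| = √(81.25² + -24.30²) ≈ 84.80.

≈ 85 mm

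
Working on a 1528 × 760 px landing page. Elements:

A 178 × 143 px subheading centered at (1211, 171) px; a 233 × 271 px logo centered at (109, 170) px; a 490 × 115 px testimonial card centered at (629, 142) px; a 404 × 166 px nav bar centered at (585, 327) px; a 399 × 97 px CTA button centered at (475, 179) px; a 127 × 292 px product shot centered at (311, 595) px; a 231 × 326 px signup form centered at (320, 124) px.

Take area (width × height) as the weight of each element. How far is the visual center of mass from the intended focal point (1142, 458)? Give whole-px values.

≈ 721 px

Taking area as weight: subheading 178·143 = 25454, logo 233·271 = 63143, testimonial card 490·115 = 56350, nav bar 404·166 = 67064, CTA button 399·97 = 38703, product shot 127·292 = 37084, signup form 231·326 = 75306. Sum 363104.
Σw·x = 166398940; x̄ = 166398940/363104 ≈ 458.27.
y: moment 83349333 / weight 363104 ≈ 229.55
Relative to (1142, 458): Δ = (-683.73, -228.45); |Δ| = √(-683.73² + -228.45²) ≈ 720.89.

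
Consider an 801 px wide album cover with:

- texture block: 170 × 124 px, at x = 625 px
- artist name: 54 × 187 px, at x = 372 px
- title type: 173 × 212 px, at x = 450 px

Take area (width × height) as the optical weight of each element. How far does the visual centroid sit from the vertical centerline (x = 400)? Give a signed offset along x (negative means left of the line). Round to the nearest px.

Taking area as weight: texture block 170·124 = 21080, artist name 54·187 = 10098, title type 173·212 = 36676. Sum 67854.
x-moment: 21080·625 + 10098·372 + 36676·450 = 33435656; centroid 33435656/67854 ≈ 492.76.
Difference: 492.76 − 400 ≈ 92.76.

≈ 93 px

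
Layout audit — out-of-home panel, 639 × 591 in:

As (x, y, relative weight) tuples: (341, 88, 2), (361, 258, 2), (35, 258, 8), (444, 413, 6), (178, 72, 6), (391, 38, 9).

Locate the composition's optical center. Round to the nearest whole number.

(271, 182)

Σw = 2 + 2 + 8 + 6 + 6 + 9 = 33.
Σw·x = 8935; x̄ = 8935/33 ≈ 270.76.
y: moment 6008 / weight 33 ≈ 182.06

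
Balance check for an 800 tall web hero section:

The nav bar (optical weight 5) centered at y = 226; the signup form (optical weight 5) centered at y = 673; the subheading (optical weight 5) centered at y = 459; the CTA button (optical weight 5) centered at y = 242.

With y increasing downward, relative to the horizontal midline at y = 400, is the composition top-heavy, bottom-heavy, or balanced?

Σw = 5 + 5 + 5 + 5 = 20.
Σw·y = 5·226 + 5·673 + 5·459 + 5·242 = 8000, so ȳ = 8000/20 ≈ 400.00.
The centroid 400.00 matches the midline at 400, so the layout is balanced.

balanced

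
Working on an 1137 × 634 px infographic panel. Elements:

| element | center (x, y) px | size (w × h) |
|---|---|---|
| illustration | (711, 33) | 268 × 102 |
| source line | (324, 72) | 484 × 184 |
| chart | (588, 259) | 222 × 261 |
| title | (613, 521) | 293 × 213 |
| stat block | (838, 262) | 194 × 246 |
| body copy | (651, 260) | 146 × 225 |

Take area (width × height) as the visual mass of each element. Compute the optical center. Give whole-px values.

Taking area as weight: illustration 268·102 = 27336, source line 484·184 = 89056, chart 222·261 = 57942, title 293·213 = 62409, stat block 194·246 = 47724, body copy 146·225 = 32850. Sum 317317.
x-moment: 27336·711 + 89056·324 + 57942·588 + 62409·613 + 47724·838 + 32850·651 = 181994715; centroid 181994715/317317 ≈ 573.54.
y-moment: 27336·33 + 89056·72 + 57942·259 + 62409·521 + 47724·262 + 32850·260 = 75880875; centroid 75880875/317317 ≈ 239.13.

(574, 239)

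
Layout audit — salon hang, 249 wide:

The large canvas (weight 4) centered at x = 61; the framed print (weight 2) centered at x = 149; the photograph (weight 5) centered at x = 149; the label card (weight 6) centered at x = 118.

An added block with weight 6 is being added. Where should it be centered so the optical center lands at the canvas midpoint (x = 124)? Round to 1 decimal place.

New total weight: (4 + 2 + 5 + 6) + 6 = 23.
x: need Σw·x = 23·124 = 2852. Existing = 4·61 + 2·149 + 5·149 + 6·118 = 1995. Remainder 857 / 6 ≈ 142.83.

x ≈ 142.8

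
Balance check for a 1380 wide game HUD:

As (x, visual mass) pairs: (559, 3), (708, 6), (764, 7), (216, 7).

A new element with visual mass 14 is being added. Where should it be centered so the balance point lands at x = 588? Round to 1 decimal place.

x ≈ 640.8

With the new element, Σw becomes 3 + 6 + 7 + 7 + 14 = 37.
x: target moment 37×588 = 21756; current 3·559 + 6·708 + 7·764 + 7·216 = 12785; the new element supplies 8971, so x = 8971/14 ≈ 640.79.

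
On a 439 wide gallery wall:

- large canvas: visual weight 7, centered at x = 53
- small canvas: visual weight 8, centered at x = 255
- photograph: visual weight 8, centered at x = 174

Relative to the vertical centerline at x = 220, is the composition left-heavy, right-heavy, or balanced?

left-heavy

Σw = 7 + 8 + 8 = 23.
Σw·x = 7·53 + 8·255 + 8·174 = 3803, so x̄ = 3803/23 ≈ 165.35.
165.3 vs midline 220 → left-heavy.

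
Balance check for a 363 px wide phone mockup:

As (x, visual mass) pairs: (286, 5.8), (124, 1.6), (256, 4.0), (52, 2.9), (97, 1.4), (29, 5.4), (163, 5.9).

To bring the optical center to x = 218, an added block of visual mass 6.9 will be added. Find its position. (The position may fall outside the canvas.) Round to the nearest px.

New total weight: (5.8 + 1.6 + 4.0 + 2.9 + 1.4 + 5.4 + 5.9) + 6.9 = 33.9.
x: need Σw·x = 33.9·218 = 7390.2. Existing = 5.8·286 + 1.6·124 + 4.0·256 + 2.9·52 + 1.4·97 + 5.4·29 + 5.9·163 = 4286.1. Remainder 3104.1 / 6.9 ≈ 449.87.

x ≈ 450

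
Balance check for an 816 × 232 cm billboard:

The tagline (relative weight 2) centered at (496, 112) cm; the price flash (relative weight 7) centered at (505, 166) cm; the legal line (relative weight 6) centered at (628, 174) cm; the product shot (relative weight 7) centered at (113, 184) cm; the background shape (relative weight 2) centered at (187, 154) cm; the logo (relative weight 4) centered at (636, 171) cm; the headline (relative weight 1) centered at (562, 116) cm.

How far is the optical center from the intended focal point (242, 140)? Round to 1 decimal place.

≈ 193.1 cm

Σw = 2 + 7 + 6 + 7 + 2 + 4 + 1 = 29.
x: (2·496 + 7·505 + 6·628 + 7·113 + 2·187 + 4·636 + 1·562) / 29 = 12566 / 29 ≈ 433.31
y: (2·112 + 7·166 + 6·174 + 7·184 + 2·154 + 4·171 + 1·116) / 29 = 4826 / 29 ≈ 166.41
Offset from (242, 140): Δx ≈ 191.31, Δy ≈ 26.41; distance = √(Δx² + Δy²) ≈ 193.13.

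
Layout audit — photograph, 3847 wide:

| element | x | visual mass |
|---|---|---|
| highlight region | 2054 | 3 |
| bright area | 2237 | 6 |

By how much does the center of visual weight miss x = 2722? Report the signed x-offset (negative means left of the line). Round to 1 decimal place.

Weights sum to 3 + 6 = 9.
x: (3·2054 + 6·2237) / 9 = 19584 / 9 ≈ 2176.00
Against x = 2722, that's 2176.00 − 2722 = -546.00.

≈ -546.0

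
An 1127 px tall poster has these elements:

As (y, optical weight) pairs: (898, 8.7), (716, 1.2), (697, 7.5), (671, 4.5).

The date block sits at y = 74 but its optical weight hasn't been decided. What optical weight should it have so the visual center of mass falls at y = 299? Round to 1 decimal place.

Existing Σw = 21.9 (8.7 + 1.2 + 7.5 + 4.5); existing moment 8.7·898 + 1.2·716 + 7.5·697 + 4.5·671 = 16918.8.
For the centroid to hit 299: (16918.8 + w·74) / (21.9 + w) = 299.
Solving: w = (299·21.9 − 16918.8) / (74 − 299) = -10370.7 / -225 ≈ 46.09.

w ≈ 46.1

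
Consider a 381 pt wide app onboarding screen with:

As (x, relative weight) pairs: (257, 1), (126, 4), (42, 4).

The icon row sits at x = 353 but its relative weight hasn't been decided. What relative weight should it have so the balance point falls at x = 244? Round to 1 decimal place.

w ≈ 11.6

Existing Σw = 9 (1 + 4 + 4); existing moment 1·257 + 4·126 + 4·42 = 929.
For the centroid to hit 244: (929 + w·353) / (9 + w) = 244.
So w = (244·9 − 929)/(353 − 244) = 1267/109 ≈ 11.62.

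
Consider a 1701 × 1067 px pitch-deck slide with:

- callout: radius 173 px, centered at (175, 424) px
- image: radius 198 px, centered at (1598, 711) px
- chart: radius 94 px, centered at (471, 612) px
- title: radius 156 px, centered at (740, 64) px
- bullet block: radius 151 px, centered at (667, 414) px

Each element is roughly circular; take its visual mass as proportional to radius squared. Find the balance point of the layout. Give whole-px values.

Weights ∝ r²: callout 173² = 29929, image 198² = 39204, chart 94² = 8836, title 156² = 24336, bullet block 151² = 22801; Σw = 125106.
Σw·x = 29929·175 + 39204·1598 + 8836·471 + 24336·740 + 22801·667 = 105264230, so x̄ = 105264230/125106 ≈ 841.40.
Σw·y = 29929·424 + 39204·711 + 8836·612 + 24336·64 + 22801·414 = 56968690, so ȳ = 56968690/125106 ≈ 455.36.

(841, 455)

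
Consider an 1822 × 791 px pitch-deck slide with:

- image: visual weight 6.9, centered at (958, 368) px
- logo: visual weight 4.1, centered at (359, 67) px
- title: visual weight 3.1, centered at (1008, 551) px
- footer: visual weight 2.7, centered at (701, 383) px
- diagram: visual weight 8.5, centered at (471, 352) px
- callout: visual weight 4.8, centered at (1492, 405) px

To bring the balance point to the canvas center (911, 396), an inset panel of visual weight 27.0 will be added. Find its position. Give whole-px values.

(1028, 449)

After adding the inset panel, total weight = 6.9 + 4.1 + 3.1 + 2.7 + 8.5 + 4.8 + 27.0 = 57.1.
Along x: (24264.7 + 27.0·x) / 57.1 = 911 (existing moment 6.9·958 + 4.1·359 + 3.1·1008 + 2.7·701 + 8.5·471 + 4.8·1492 = 24264.7) ⇒ x = (52018.1 − 24264.7) / 27.0 ≈ 1027.90.
Along y: (10492.1 + 27.0·y) / 57.1 = 396 (existing moment 6.9·368 + 4.1·67 + 3.1·551 + 2.7·383 + 8.5·352 + 4.8·405 = 10492.1) ⇒ y = (22611.6 − 10492.1) / 27.0 ≈ 448.87.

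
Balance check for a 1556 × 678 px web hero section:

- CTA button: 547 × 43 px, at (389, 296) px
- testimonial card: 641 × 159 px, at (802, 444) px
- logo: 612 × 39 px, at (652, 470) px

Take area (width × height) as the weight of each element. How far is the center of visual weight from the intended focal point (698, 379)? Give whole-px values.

≈ 48 px

Areas → weights: CTA button 547·43 = 23521, testimonial card 641·159 = 101919, logo 612·39 = 23868; Σw = 149308.
x-moment: 23521·389 + 101919·802 + 23868·652 = 106450643; centroid 106450643/149308 ≈ 712.96.
y-moment: 23521·296 + 101919·444 + 23868·470 = 63432212; centroid 63432212/149308 ≈ 424.84.
From (698, 379): dx = 14.96, dy = 45.84, so the distance is √(dx²+dy²) ≈ 48.22.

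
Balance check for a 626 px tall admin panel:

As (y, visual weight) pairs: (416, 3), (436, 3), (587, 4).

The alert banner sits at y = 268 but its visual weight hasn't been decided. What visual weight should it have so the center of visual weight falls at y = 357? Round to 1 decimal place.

Fixed elements: Σw = 3 + 3 + 4 = 10, Σw·y = 3·416 + 3·436 + 4·587 = 4904.
For the centroid to hit 357: (4904 + w·268) / (10 + w) = 357.
Solving: w = (357·10 − 4904) / (268 − 357) = -1334 / -89 ≈ 14.99.

w ≈ 15.0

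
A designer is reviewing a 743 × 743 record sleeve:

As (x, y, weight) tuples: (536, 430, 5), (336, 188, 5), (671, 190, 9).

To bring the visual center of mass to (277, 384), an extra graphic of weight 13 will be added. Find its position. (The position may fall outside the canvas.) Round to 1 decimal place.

With the extra graphic, Σw becomes 5 + 5 + 9 + 13 = 32.
Along x: (10399 + 13·x) / 32 = 277 (existing moment 5·536 + 5·336 + 9·671 = 10399) ⇒ x = (8864 − 10399) / 13 ≈ -118.08.
Along y: (4800 + 13·y) / 32 = 384 (existing moment 5·430 + 5·188 + 9·190 = 4800) ⇒ y = (12288 − 4800) / 13 ≈ 576.00.

(-118.1, 576.0)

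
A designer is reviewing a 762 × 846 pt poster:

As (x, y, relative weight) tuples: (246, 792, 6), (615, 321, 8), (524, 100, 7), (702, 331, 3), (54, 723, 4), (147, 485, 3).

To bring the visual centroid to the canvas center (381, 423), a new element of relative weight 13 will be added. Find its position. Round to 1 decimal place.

(302.8, 404.0)

With the new element, Σw becomes 6 + 8 + 7 + 3 + 4 + 3 + 13 = 44.
x: need Σw·x = 44·381 = 16764. Existing = 6·246 + 8·615 + 7·524 + 3·702 + 4·54 + 3·147 = 12827. Remainder 3937 / 13 ≈ 302.85.
y: need Σw·y = 44·423 = 18612. Existing = 6·792 + 8·321 + 7·100 + 3·331 + 4·723 + 3·485 = 13360. Remainder 5252 / 13 ≈ 404.00.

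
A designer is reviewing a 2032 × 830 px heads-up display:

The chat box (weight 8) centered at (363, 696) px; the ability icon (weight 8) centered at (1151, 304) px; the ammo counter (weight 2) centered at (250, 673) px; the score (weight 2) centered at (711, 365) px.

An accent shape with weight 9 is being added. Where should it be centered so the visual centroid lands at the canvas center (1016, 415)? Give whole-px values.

(1714, 218)

After adding the accent shape, total weight = 8 + 8 + 2 + 2 + 9 = 29.
Along x: (14034 + 9·x) / 29 = 1016 (existing moment 8·363 + 8·1151 + 2·250 + 2·711 = 14034) ⇒ x = (29464 − 14034) / 9 ≈ 1714.44.
Along y: (10076 + 9·y) / 29 = 415 (existing moment 8·696 + 8·304 + 2·673 + 2·365 = 10076) ⇒ y = (12035 − 10076) / 9 ≈ 217.67.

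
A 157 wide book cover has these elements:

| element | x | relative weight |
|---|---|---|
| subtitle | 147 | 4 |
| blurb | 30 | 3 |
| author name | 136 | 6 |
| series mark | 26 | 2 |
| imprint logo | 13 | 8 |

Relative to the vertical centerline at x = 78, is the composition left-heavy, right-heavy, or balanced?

left-heavy

Weights sum to 4 + 3 + 6 + 2 + 8 = 23.
x: (4·147 + 3·30 + 6·136 + 2·26 + 8·13) / 23 = 1650 / 23 ≈ 71.74
71.7 lies left of the midline 78, so the layout is left-heavy.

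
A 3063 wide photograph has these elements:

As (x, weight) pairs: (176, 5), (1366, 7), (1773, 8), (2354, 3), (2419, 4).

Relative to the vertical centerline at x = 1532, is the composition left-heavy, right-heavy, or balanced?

Total weight = 5 + 7 + 8 + 3 + 4 = 27.
x: (5·176 + 7·1366 + 8·1773 + 3·2354 + 4·2419) / 27 = 41364 / 27 ≈ 1532.00
1532.00 = 1532 exactly: balanced.

balanced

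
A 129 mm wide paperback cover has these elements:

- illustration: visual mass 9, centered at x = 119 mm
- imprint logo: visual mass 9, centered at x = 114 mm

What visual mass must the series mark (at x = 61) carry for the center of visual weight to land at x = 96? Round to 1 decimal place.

w ≈ 10.5

Existing Σw = 18 (9 + 9); existing moment 9·119 + 9·114 = 2097.
For the centroid to hit 96: (2097 + w·61) / (18 + w) = 96.
Rearranging, w·(61 − 96) = 96·18 − 2097 = -369, so w ≈ -369/-35 = 10.54.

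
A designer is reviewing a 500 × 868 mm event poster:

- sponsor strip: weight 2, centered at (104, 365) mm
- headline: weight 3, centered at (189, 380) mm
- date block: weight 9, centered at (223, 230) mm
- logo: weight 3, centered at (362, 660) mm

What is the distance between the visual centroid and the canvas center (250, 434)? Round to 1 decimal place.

Σw = 2 + 3 + 9 + 3 = 17.
Σw·x = 2·104 + 3·189 + 9·223 + 3·362 = 3868, so x̄ = 3868/17 ≈ 227.53.
Σw·y = 2·365 + 3·380 + 9·230 + 3·660 = 5920, so ȳ = 5920/17 ≈ 348.24.
Relative to (250, 434): Δ = (-22.47, -85.76); |Δ| = √(-22.47² + -85.76²) ≈ 88.66.

≈ 88.7 mm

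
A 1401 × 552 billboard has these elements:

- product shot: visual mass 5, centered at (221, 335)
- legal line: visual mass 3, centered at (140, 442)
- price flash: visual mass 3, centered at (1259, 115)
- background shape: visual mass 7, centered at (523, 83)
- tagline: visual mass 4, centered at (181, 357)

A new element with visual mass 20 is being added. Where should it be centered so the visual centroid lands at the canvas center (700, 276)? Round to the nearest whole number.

After adding the new element, total weight = 5 + 3 + 3 + 7 + 4 + 20 = 42.
Along x: (9687 + 20·x) / 42 = 700 (existing moment 5·221 + 3·140 + 3·1259 + 7·523 + 4·181 = 9687) ⇒ x = (29400 − 9687) / 20 ≈ 985.65.
Along y: (5355 + 20·y) / 42 = 276 (existing moment 5·335 + 3·442 + 3·115 + 7·83 + 4·357 = 5355) ⇒ y = (11592 − 5355) / 20 ≈ 311.85.

(986, 312)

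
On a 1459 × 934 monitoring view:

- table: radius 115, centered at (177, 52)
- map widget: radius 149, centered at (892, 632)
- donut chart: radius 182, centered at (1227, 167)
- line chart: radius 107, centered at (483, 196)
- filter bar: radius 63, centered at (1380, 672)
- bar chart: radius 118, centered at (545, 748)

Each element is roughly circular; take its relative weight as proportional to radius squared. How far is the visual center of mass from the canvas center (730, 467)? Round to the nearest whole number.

r² weights: table 115² = 13225, map widget 149² = 22201, donut chart 182² = 33124, line chart 107² = 11449, filter bar 63² = 3969, bar chart 118² = 13924. Total = 97892.
x: moment 81382932 / weight 97892 ≈ 831.35
y: moment 35576764 / weight 97892 ≈ 363.43
From (730, 467): dx = 101.35, dy = -103.57, so the distance is √(dx²+dy²) ≈ 144.91.

≈ 145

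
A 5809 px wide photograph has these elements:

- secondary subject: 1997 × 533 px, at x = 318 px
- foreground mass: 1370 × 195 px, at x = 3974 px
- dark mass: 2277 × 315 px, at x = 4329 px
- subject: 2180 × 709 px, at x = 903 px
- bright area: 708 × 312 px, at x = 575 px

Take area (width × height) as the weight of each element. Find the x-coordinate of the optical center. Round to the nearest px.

x ≈ 1580

Areas: secondary subject 1997·533 = 1064401, foreground mass 1370·195 = 267150, dark mass 2277·315 = 717255, subject 2180·709 = 1545620, bright area 708·312 = 220896. Total weight = 3815322.
x: (1064401·318 + 267150·3974 + 717255·4329 + 1545620·903 + 220896·575) / 3815322 = 6027840573 / 3815322 ≈ 1579.90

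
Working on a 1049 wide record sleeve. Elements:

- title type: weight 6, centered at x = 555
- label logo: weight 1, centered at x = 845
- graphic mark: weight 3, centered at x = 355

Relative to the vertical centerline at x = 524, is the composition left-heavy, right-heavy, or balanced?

Σw = 6 + 1 + 3 = 10.
x: (6·555 + 1·845 + 3·355) / 10 = 5240 / 10 ≈ 524.00
The centroid 524.00 matches the midline at 524, so the layout is balanced.

balanced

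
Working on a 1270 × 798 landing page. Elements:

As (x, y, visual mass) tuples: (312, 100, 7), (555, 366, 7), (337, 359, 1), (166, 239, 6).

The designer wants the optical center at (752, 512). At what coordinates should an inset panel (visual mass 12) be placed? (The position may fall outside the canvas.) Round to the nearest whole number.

(1451, 987)

With the inset panel, Σw becomes 7 + 7 + 1 + 6 + 12 = 33.
x: target moment 33×752 = 24816; current 7·312 + 7·555 + 1·337 + 6·166 = 7402; the inset panel supplies 17414, so x = 17414/12 ≈ 1451.17.
y: target moment 33×512 = 16896; current 7·100 + 7·366 + 1·359 + 6·239 = 5055; the inset panel supplies 11841, so y = 11841/12 ≈ 986.75.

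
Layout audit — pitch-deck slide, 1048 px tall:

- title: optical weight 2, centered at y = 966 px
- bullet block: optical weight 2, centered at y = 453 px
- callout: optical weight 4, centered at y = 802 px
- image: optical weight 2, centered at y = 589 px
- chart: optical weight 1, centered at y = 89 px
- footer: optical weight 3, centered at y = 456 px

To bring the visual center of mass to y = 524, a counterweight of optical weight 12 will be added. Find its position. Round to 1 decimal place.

y ≈ 411.9

New total weight: (2 + 2 + 4 + 2 + 1 + 3) + 12 = 26.
Along y: (8681 + 12·y) / 26 = 524 (existing moment 2·966 + 2·453 + 4·802 + 2·589 + 1·89 + 3·456 = 8681) ⇒ y = (13624 − 8681) / 12 ≈ 411.92.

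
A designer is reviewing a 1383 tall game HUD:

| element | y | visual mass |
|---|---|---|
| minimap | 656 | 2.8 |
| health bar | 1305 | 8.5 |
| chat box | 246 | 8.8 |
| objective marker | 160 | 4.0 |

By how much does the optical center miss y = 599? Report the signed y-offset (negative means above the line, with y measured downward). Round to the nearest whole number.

≈ 54

Weights sum to 2.8 + 8.5 + 8.8 + 4.0 = 24.1.
Σw·y = 2.8·656 + 8.5·1305 + 8.8·246 + 4.0·160 = 15734.1, so ȳ = 15734.1/24.1 ≈ 652.87.
Difference: 652.87 − 599 ≈ 53.87.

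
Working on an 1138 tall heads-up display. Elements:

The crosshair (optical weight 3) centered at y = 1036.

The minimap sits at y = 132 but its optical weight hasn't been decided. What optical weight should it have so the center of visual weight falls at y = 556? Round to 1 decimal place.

Known: weight 3 with moment 3·1036 = 3108.
Balance at y = 556 requires (3108 + w·132) / (3 + w) = 556.
Rearranging, w·(132 − 556) = 556·3 − 3108 = -1440, so w ≈ -1440/-424 = 3.40.

w ≈ 3.4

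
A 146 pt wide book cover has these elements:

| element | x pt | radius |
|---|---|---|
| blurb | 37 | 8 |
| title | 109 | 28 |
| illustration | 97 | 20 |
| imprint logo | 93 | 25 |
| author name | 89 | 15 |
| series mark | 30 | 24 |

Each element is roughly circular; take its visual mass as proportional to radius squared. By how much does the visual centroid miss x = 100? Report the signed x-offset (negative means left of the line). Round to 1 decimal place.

r² weights: blurb 8² = 64, title 28² = 784, illustration 20² = 400, imprint logo 25² = 625, author name 15² = 225, series mark 24² = 576. Total = 2674.
x: (64·37 + 784·109 + 400·97 + 625·93 + 225·89 + 576·30) / 2674 = 222054 / 2674 ≈ 83.04
Against x = 100, that's 83.04 − 100 = -16.96.

≈ -17.0 pt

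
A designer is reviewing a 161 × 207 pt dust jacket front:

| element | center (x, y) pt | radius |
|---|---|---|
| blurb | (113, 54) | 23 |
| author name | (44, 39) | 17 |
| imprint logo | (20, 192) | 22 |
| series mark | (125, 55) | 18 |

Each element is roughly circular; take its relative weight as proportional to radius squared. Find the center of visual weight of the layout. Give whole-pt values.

(75, 93)

Weights ∝ r²: blurb 23² = 529, author name 17² = 289, imprint logo 22² = 484, series mark 18² = 324; Σw = 1626.
x-moment: 529·113 + 289·44 + 484·20 + 324·125 = 122673; centroid 122673/1626 ≈ 75.44.
y-moment: 529·54 + 289·39 + 484·192 + 324·55 = 150585; centroid 150585/1626 ≈ 92.61.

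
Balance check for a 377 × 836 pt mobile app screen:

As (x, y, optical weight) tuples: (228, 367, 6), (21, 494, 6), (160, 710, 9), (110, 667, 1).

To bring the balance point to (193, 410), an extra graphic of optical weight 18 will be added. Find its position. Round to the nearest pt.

(260, 232)

With the extra graphic, Σw becomes 6 + 6 + 9 + 1 + 18 = 40.
x: need Σw·x = 40·193 = 7720. Existing = 6·228 + 6·21 + 9·160 + 1·110 = 3044. Remainder 4676 / 18 ≈ 259.78.
y: need Σw·y = 40·410 = 16400. Existing = 6·367 + 6·494 + 9·710 + 1·667 = 12223. Remainder 4177 / 18 ≈ 232.06.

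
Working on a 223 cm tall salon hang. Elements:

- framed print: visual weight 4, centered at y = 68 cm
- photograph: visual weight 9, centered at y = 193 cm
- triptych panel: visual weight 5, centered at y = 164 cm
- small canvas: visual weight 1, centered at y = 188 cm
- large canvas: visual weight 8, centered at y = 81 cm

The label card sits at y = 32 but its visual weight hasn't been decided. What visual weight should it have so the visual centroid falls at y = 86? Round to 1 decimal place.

Fixed elements: Σw = 4 + 9 + 5 + 1 + 8 = 27, Σw·y = 4·68 + 9·193 + 5·164 + 1·188 + 8·81 = 3665.
Balance at y = 86 requires (3665 + w·32) / (27 + w) = 86.
Solving: w = (86·27 − 3665) / (32 − 86) = -1343 / -54 ≈ 24.87.

w ≈ 24.9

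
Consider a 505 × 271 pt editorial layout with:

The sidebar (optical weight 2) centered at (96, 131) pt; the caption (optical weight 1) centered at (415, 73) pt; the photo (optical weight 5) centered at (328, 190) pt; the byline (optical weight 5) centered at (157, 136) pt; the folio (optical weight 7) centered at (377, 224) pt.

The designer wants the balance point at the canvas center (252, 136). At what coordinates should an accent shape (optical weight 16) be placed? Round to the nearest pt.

(213, 85)

With the accent shape, Σw becomes 2 + 1 + 5 + 5 + 7 + 16 = 36.
x: target moment 36×252 = 9072; current 2·96 + 1·415 + 5·328 + 5·157 + 7·377 = 5671; the accent shape supplies 3401, so x = 3401/16 ≈ 212.56.
y: target moment 36×136 = 4896; current 2·131 + 1·73 + 5·190 + 5·136 + 7·224 = 3533; the accent shape supplies 1363, so y = 1363/16 ≈ 85.19.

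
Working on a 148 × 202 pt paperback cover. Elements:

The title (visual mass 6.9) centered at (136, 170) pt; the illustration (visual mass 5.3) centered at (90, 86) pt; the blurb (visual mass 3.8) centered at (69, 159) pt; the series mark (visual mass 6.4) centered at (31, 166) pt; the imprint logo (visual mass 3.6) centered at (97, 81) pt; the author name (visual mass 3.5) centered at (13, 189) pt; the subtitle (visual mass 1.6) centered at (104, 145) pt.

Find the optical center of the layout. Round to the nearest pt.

(78, 144)

Total weight = 6.9 + 5.3 + 3.8 + 6.4 + 3.6 + 3.5 + 1.6 = 31.1.
x: (6.9·136 + 5.3·90 + 3.8·69 + 6.4·31 + 3.6·97 + 3.5·13 + 1.6·104) / 31.1 = 2437.1 / 31.1 ≈ 78.36
y: (6.9·170 + 5.3·86 + 3.8·159 + 6.4·166 + 3.6·81 + 3.5·189 + 1.6·145) / 31.1 = 4480.5 / 31.1 ≈ 144.07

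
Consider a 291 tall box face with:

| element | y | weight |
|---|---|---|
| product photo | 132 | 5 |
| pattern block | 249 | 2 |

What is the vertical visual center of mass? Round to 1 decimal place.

Σw = 5 + 2 = 7.
y-moment: 5·132 + 2·249 = 1158; centroid 1158/7 ≈ 165.43.

y ≈ 165.4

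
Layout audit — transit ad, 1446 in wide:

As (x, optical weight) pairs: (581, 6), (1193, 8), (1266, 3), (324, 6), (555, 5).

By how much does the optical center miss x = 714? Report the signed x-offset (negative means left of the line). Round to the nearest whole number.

≈ 56 in

Total weight = 6 + 8 + 3 + 6 + 5 = 28.
Σw·x = 6·581 + 8·1193 + 3·1266 + 6·324 + 5·555 = 21547, so x̄ = 21547/28 ≈ 769.54.
Against x = 714, that's 769.54 − 714 = 55.54.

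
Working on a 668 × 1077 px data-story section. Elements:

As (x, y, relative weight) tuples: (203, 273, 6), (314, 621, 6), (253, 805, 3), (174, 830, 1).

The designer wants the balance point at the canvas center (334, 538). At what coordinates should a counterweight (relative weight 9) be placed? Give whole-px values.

After adding the counterweight, total weight = 6 + 6 + 3 + 1 + 9 = 25.
x: need Σw·x = 25·334 = 8350. Existing = 6·203 + 6·314 + 3·253 + 1·174 = 4035. Remainder 4315 / 9 ≈ 479.44.
y: need Σw·y = 25·538 = 13450. Existing = 6·273 + 6·621 + 3·805 + 1·830 = 8609. Remainder 4841 / 9 ≈ 537.89.

(479, 538)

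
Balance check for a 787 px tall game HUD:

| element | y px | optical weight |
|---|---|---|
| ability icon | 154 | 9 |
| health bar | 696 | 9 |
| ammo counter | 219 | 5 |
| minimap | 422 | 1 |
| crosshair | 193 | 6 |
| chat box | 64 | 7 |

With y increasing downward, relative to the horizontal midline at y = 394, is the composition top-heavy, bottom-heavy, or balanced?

Total weight = 9 + 9 + 5 + 1 + 6 + 7 = 37.
y: moment 10773 / weight 37 ≈ 291.16
291.2 lies above (smaller y than) the midline 394, so the layout is top-heavy.

top-heavy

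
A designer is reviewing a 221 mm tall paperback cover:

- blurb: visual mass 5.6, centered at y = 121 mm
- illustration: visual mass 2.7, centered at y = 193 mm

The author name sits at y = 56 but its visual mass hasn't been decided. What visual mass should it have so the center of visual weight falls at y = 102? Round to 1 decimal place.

w ≈ 7.7

Fixed elements: Σw = 5.6 + 2.7 = 8.3, Σw·y = 5.6·121 + 2.7·193 = 1198.7.
Set Σw·y/Σw = 102: (1198.7 + 56w) = 102·(8.3 + w).
Rearranging, w·(56 − 102) = 102·8.3 − 1198.7 = -352.1, so w ≈ -352.1/-46 = 7.65.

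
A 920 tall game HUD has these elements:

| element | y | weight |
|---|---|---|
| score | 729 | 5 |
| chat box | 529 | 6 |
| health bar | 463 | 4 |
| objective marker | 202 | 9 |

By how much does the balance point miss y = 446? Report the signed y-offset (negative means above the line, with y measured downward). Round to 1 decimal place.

≈ -9.0

Total weight = 5 + 6 + 4 + 9 = 24.
Σw·y = 5·729 + 6·529 + 4·463 + 9·202 = 10489, so ȳ = 10489/24 ≈ 437.04.
Against y = 446, that's 437.04 − 446 = -8.96.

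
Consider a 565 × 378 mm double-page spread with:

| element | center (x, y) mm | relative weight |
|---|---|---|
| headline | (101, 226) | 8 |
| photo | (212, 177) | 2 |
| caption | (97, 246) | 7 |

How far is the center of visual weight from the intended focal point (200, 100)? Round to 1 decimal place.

≈ 155.5 mm

Σw = 8 + 2 + 7 = 17.
Σw·x = 8·101 + 2·212 + 7·97 = 1911, so x̄ = 1911/17 ≈ 112.41.
Σw·y = 8·226 + 2·177 + 7·246 = 3884, so ȳ = 3884/17 ≈ 228.47.
Relative to (200, 100): Δ = (-87.59, 128.47); |Δ| = √(-87.59² + 128.47²) ≈ 155.49.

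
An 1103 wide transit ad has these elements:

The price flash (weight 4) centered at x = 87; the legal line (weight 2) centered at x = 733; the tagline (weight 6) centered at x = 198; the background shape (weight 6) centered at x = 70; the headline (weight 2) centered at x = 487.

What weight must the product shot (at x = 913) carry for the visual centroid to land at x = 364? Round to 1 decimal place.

w ≈ 5.3

Known weights sum to 4 + 2 + 6 + 6 + 2 = 20; their moment is 4·87 + 2·733 + 6·198 + 6·70 + 2·487 = 4396.
Set Σw·x/Σw = 364: (4396 + 913w) = 364·(20 + w).
So w = (364·20 − 4396)/(913 − 364) = 2884/549 ≈ 5.25.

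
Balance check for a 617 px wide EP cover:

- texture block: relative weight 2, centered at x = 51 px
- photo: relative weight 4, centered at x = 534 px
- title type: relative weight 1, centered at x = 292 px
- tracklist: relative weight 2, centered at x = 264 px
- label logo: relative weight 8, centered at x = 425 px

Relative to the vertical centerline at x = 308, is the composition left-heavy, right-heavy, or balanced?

right-heavy

Total weight = 2 + 4 + 1 + 2 + 8 = 17.
x-moment: 2·51 + 4·534 + 1·292 + 2·264 + 8·425 = 6458; centroid 6458/17 ≈ 379.88.
379.9 vs midline 308 → right-heavy.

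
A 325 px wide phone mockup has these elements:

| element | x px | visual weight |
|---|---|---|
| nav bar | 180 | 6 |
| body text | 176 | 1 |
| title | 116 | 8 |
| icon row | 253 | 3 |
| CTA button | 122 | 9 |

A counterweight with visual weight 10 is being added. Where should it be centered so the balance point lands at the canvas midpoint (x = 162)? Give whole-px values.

With the counterweight, Σw becomes 6 + 1 + 8 + 3 + 9 + 10 = 37.
x: need Σw·x = 37·162 = 5994. Existing = 6·180 + 1·176 + 8·116 + 3·253 + 9·122 = 4041. Remainder 1953 / 10 ≈ 195.30.

x ≈ 195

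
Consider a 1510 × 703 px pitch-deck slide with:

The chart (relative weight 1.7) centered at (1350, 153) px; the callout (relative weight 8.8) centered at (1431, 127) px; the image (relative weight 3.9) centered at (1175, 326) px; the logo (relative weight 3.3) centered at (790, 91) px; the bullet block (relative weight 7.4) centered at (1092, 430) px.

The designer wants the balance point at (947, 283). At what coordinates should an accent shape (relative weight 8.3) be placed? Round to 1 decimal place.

(177.3, 400.1)

New total weight: (1.7 + 8.8 + 3.9 + 3.3 + 7.4) + 8.3 = 33.4.
x: need Σw·x = 33.4·947 = 31629.8. Existing = 1.7·1350 + 8.8·1431 + 3.9·1175 + 3.3·790 + 7.4·1092 = 30158.1. Remainder 1471.7 / 8.3 ≈ 177.31.
y: need Σw·y = 33.4·283 = 9452.2. Existing = 1.7·153 + 8.8·127 + 3.9·326 + 3.3·91 + 7.4·430 = 6131.4. Remainder 3320.8 / 8.3 ≈ 400.10.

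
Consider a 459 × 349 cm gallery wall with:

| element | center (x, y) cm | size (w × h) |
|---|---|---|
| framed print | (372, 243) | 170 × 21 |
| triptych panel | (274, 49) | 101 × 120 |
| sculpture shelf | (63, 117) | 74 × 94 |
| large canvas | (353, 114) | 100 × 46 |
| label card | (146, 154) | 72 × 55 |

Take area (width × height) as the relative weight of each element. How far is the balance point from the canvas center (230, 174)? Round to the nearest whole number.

Taking area as weight: framed print 170·21 = 3570, triptych panel 101·120 = 12120, sculpture shelf 74·94 = 6956, large canvas 100·46 = 4600, label card 72·55 = 3960. Sum 31206.
x: (3570·372 + 12120·274 + 6956·63 + 4600·353 + 3960·146) / 31206 = 7289108 / 31206 ≈ 233.58
y: (3570·243 + 12120·49 + 6956·117 + 4600·114 + 3960·154) / 31206 = 3409482 / 31206 ≈ 109.26
Relative to (230, 174): Δ = (3.58, -64.74); |Δ| = √(3.58² + -64.74²) ≈ 64.84.

≈ 65 cm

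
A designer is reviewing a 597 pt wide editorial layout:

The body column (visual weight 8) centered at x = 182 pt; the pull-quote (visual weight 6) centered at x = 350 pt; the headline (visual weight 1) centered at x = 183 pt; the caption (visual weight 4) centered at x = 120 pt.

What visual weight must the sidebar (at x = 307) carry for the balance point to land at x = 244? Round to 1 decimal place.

Known weights sum to 8 + 6 + 1 + 4 = 19; their moment is 8·182 + 6·350 + 1·183 + 4·120 = 4219.
Set Σw·x/Σw = 244: (4219 + 307w) = 244·(19 + w).
Rearranging, w·(307 − 244) = 244·19 − 4219 = 417, so w ≈ 417/63 = 6.62.

w ≈ 6.6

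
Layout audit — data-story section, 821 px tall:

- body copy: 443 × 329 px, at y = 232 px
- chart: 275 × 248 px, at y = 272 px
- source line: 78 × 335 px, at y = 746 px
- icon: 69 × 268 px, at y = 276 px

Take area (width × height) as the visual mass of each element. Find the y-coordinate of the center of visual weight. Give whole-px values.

y ≈ 298

Areas: body copy 443·329 = 145747, chart 275·248 = 68200, source line 78·335 = 26130, icon 69·268 = 18492. Total weight = 258569.
Σw·y = 145747·232 + 68200·272 + 26130·746 + 18492·276 = 76960476, so ȳ = 76960476/258569 ≈ 297.64.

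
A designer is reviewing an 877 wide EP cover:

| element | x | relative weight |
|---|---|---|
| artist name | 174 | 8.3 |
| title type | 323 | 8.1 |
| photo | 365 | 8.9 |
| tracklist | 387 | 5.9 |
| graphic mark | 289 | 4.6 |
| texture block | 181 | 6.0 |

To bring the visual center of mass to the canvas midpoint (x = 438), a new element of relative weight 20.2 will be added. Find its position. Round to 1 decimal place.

x ≈ 749.9

New total weight: (8.3 + 8.1 + 8.9 + 5.9 + 4.6 + 6.0) + 20.2 = 62.0.
x: target moment 62.0×438 = 27156.0; current 8.3·174 + 8.1·323 + 8.9·365 + 5.9·387 + 4.6·289 + 6.0·181 = 12007.7; the new element supplies 15148.3, so x = 15148.3/20.2 ≈ 749.92.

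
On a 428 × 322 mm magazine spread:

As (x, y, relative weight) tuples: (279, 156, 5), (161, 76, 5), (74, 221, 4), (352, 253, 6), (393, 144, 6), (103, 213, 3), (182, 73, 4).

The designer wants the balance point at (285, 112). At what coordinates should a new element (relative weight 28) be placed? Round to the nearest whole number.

(335, 53)

With the new element, Σw becomes 5 + 5 + 4 + 6 + 6 + 3 + 4 + 28 = 61.
x: need Σw·x = 61·285 = 17385. Existing = 5·279 + 5·161 + 4·74 + 6·352 + 6·393 + 3·103 + 4·182 = 8003. Remainder 9382 / 28 ≈ 335.07.
y: need Σw·y = 61·112 = 6832. Existing = 5·156 + 5·76 + 4·221 + 6·253 + 6·144 + 3·213 + 4·73 = 5357. Remainder 1475 / 28 ≈ 52.68.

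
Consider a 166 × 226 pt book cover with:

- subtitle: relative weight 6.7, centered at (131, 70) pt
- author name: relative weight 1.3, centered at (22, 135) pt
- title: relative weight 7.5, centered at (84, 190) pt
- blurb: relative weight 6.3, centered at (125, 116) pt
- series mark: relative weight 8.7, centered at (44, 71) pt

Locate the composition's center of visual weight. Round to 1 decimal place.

Total weight = 6.7 + 1.3 + 7.5 + 6.3 + 8.7 = 30.5.
Σw·x = 6.7·131 + 1.3·22 + 7.5·84 + 6.3·125 + 8.7·44 = 2706.6, so x̄ = 2706.6/30.5 ≈ 88.74.
Σw·y = 6.7·70 + 1.3·135 + 7.5·190 + 6.3·116 + 8.7·71 = 3418.0, so ȳ = 3418.0/30.5 ≈ 112.07.

(88.7, 112.1)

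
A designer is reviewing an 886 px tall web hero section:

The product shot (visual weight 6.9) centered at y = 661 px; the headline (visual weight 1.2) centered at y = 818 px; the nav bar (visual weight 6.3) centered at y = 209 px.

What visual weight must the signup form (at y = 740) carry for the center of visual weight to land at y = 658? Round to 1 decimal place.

w ≈ 31.9

Existing Σw = 14.4 (6.9 + 1.2 + 6.3); existing moment 6.9·661 + 1.2·818 + 6.3·209 = 6859.2.
For the centroid to hit 658: (6859.2 + w·740) / (14.4 + w) = 658.
So w = (658·14.4 − 6859.2)/(740 − 658) = 2616.0/82 ≈ 31.90.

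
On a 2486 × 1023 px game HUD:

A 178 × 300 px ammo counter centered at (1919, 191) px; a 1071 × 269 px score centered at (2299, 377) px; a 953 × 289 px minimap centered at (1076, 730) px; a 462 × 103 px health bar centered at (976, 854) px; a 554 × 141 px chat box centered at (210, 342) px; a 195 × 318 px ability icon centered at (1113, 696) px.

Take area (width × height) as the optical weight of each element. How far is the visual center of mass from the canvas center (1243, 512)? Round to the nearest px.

≈ 241 px

Taking area as weight: ammo counter 178·300 = 53400, score 1071·269 = 288099, minimap 953·289 = 275417, health bar 462·103 = 47586, chat box 554·141 = 78114, ability icon 195·318 = 62010. Sum 804626.
x: (53400·1919 + 288099·2299 + 275417·1076 + 47586·976 + 78114·210 + 62010·1113) / 804626 = 1193027899 / 804626 ≈ 1482.71
y: (53400·191 + 288099·377 + 275417·730 + 47586·854 + 78114·342 + 62010·696) / 804626 = 430379525 / 804626 ≈ 534.88
Relative to (1243, 512): Δ = (239.71, 22.88); |Δ| = √(239.71² + 22.88²) ≈ 240.80.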